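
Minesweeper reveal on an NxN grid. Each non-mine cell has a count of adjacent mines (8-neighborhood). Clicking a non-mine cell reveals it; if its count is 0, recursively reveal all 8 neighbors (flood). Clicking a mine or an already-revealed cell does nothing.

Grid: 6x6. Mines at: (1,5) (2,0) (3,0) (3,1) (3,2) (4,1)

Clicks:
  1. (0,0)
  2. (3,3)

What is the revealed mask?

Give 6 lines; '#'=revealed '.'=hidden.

Click 1 (0,0) count=0: revealed 14 new [(0,0) (0,1) (0,2) (0,3) (0,4) (1,0) (1,1) (1,2) (1,3) (1,4) (2,1) (2,2) (2,3) (2,4)] -> total=14
Click 2 (3,3) count=1: revealed 1 new [(3,3)] -> total=15

Answer: #####.
#####.
.####.
...#..
......
......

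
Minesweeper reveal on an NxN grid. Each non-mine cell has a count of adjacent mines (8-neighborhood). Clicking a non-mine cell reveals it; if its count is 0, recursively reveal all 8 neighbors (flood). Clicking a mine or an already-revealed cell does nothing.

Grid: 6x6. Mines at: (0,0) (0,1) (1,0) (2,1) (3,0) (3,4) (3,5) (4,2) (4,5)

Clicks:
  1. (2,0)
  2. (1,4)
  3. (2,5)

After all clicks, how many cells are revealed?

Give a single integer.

Click 1 (2,0) count=3: revealed 1 new [(2,0)] -> total=1
Click 2 (1,4) count=0: revealed 12 new [(0,2) (0,3) (0,4) (0,5) (1,2) (1,3) (1,4) (1,5) (2,2) (2,3) (2,4) (2,5)] -> total=13
Click 3 (2,5) count=2: revealed 0 new [(none)] -> total=13

Answer: 13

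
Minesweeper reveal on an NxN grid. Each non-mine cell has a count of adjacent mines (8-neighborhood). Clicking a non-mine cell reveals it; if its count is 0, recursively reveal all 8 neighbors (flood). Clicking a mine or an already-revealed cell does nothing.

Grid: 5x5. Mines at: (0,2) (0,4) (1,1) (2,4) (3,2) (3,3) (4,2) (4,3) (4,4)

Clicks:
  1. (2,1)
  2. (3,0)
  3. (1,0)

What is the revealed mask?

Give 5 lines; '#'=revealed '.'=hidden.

Click 1 (2,1) count=2: revealed 1 new [(2,1)] -> total=1
Click 2 (3,0) count=0: revealed 5 new [(2,0) (3,0) (3,1) (4,0) (4,1)] -> total=6
Click 3 (1,0) count=1: revealed 1 new [(1,0)] -> total=7

Answer: .....
#....
##...
##...
##...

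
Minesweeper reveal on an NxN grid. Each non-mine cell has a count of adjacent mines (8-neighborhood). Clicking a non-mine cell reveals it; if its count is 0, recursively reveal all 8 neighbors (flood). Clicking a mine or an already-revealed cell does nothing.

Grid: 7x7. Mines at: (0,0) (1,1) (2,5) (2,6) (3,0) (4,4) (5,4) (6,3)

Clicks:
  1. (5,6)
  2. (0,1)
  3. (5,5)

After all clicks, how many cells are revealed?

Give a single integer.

Click 1 (5,6) count=0: revealed 8 new [(3,5) (3,6) (4,5) (4,6) (5,5) (5,6) (6,5) (6,6)] -> total=8
Click 2 (0,1) count=2: revealed 1 new [(0,1)] -> total=9
Click 3 (5,5) count=2: revealed 0 new [(none)] -> total=9

Answer: 9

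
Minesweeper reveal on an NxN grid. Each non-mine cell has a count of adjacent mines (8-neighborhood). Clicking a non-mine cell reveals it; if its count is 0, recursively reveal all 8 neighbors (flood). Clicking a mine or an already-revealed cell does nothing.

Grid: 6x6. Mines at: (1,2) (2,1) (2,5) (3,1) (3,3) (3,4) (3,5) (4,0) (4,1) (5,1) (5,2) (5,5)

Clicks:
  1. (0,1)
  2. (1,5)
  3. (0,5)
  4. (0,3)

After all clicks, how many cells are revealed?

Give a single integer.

Answer: 7

Derivation:
Click 1 (0,1) count=1: revealed 1 new [(0,1)] -> total=1
Click 2 (1,5) count=1: revealed 1 new [(1,5)] -> total=2
Click 3 (0,5) count=0: revealed 5 new [(0,3) (0,4) (0,5) (1,3) (1,4)] -> total=7
Click 4 (0,3) count=1: revealed 0 new [(none)] -> total=7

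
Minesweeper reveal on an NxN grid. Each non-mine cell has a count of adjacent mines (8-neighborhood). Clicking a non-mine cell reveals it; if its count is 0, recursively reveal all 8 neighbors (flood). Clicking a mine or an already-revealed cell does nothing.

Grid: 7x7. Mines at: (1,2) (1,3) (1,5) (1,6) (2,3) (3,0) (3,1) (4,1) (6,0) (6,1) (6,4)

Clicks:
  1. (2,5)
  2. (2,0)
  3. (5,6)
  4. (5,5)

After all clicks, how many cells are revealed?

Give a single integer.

Answer: 21

Derivation:
Click 1 (2,5) count=2: revealed 1 new [(2,5)] -> total=1
Click 2 (2,0) count=2: revealed 1 new [(2,0)] -> total=2
Click 3 (5,6) count=0: revealed 19 new [(2,4) (2,6) (3,2) (3,3) (3,4) (3,5) (3,6) (4,2) (4,3) (4,4) (4,5) (4,6) (5,2) (5,3) (5,4) (5,5) (5,6) (6,5) (6,6)] -> total=21
Click 4 (5,5) count=1: revealed 0 new [(none)] -> total=21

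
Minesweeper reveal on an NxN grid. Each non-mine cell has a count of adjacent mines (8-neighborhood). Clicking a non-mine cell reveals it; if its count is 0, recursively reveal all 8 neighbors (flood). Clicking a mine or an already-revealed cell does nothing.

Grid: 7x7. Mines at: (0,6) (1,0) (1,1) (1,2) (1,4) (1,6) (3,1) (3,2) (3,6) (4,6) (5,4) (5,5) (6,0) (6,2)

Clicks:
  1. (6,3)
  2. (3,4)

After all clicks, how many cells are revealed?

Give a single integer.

Answer: 10

Derivation:
Click 1 (6,3) count=2: revealed 1 new [(6,3)] -> total=1
Click 2 (3,4) count=0: revealed 9 new [(2,3) (2,4) (2,5) (3,3) (3,4) (3,5) (4,3) (4,4) (4,5)] -> total=10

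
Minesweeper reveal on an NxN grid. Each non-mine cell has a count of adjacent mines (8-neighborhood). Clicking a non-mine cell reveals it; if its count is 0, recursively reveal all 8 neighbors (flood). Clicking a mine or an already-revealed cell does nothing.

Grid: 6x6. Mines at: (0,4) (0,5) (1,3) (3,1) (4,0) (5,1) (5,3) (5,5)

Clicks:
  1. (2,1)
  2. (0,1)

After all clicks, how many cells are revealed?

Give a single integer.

Answer: 9

Derivation:
Click 1 (2,1) count=1: revealed 1 new [(2,1)] -> total=1
Click 2 (0,1) count=0: revealed 8 new [(0,0) (0,1) (0,2) (1,0) (1,1) (1,2) (2,0) (2,2)] -> total=9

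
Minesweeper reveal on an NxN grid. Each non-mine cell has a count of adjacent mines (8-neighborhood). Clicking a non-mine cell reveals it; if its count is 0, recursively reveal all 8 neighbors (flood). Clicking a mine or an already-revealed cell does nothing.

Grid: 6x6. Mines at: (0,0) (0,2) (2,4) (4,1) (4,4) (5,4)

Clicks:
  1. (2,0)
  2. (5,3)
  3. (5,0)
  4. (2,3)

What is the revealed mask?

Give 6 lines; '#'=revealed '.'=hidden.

Click 1 (2,0) count=0: revealed 12 new [(1,0) (1,1) (1,2) (1,3) (2,0) (2,1) (2,2) (2,3) (3,0) (3,1) (3,2) (3,3)] -> total=12
Click 2 (5,3) count=2: revealed 1 new [(5,3)] -> total=13
Click 3 (5,0) count=1: revealed 1 new [(5,0)] -> total=14
Click 4 (2,3) count=1: revealed 0 new [(none)] -> total=14

Answer: ......
####..
####..
####..
......
#..#..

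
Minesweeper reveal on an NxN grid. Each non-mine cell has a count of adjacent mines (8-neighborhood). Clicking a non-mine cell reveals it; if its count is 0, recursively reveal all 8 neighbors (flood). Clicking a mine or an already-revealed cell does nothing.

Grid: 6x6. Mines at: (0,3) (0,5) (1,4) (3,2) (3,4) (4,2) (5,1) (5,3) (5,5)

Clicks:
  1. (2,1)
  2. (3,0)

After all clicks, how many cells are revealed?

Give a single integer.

Click 1 (2,1) count=1: revealed 1 new [(2,1)] -> total=1
Click 2 (3,0) count=0: revealed 12 new [(0,0) (0,1) (0,2) (1,0) (1,1) (1,2) (2,0) (2,2) (3,0) (3,1) (4,0) (4,1)] -> total=13

Answer: 13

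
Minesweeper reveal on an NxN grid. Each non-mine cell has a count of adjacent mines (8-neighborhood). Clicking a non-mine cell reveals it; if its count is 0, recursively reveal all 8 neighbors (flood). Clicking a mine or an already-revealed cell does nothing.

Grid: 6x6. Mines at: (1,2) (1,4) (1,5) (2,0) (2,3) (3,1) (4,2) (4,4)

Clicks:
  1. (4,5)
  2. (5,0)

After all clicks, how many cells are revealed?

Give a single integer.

Click 1 (4,5) count=1: revealed 1 new [(4,5)] -> total=1
Click 2 (5,0) count=0: revealed 4 new [(4,0) (4,1) (5,0) (5,1)] -> total=5

Answer: 5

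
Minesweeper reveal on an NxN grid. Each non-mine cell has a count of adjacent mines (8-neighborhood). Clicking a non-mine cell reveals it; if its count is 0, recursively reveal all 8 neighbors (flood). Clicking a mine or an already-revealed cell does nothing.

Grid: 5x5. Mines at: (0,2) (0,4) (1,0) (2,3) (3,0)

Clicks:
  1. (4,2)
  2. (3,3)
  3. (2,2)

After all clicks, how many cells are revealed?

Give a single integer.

Answer: 9

Derivation:
Click 1 (4,2) count=0: revealed 8 new [(3,1) (3,2) (3,3) (3,4) (4,1) (4,2) (4,3) (4,4)] -> total=8
Click 2 (3,3) count=1: revealed 0 new [(none)] -> total=8
Click 3 (2,2) count=1: revealed 1 new [(2,2)] -> total=9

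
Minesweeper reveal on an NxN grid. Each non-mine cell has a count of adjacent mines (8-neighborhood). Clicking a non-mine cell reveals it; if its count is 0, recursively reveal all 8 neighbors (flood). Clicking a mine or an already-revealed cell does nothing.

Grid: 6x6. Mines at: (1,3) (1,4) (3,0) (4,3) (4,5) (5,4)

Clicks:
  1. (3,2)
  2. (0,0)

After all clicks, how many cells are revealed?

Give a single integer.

Click 1 (3,2) count=1: revealed 1 new [(3,2)] -> total=1
Click 2 (0,0) count=0: revealed 9 new [(0,0) (0,1) (0,2) (1,0) (1,1) (1,2) (2,0) (2,1) (2,2)] -> total=10

Answer: 10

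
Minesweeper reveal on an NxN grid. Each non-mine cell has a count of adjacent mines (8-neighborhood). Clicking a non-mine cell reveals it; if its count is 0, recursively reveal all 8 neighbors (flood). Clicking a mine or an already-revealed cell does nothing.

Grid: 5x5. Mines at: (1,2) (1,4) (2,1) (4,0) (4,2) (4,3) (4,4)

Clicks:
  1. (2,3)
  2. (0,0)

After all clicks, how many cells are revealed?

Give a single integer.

Answer: 5

Derivation:
Click 1 (2,3) count=2: revealed 1 new [(2,3)] -> total=1
Click 2 (0,0) count=0: revealed 4 new [(0,0) (0,1) (1,0) (1,1)] -> total=5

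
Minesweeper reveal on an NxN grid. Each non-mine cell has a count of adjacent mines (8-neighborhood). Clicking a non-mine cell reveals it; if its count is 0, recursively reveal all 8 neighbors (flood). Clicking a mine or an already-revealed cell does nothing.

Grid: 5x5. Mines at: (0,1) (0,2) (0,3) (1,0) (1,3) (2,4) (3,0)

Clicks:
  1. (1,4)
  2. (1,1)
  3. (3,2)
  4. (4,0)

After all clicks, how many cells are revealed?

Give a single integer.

Click 1 (1,4) count=3: revealed 1 new [(1,4)] -> total=1
Click 2 (1,1) count=3: revealed 1 new [(1,1)] -> total=2
Click 3 (3,2) count=0: revealed 11 new [(2,1) (2,2) (2,3) (3,1) (3,2) (3,3) (3,4) (4,1) (4,2) (4,3) (4,4)] -> total=13
Click 4 (4,0) count=1: revealed 1 new [(4,0)] -> total=14

Answer: 14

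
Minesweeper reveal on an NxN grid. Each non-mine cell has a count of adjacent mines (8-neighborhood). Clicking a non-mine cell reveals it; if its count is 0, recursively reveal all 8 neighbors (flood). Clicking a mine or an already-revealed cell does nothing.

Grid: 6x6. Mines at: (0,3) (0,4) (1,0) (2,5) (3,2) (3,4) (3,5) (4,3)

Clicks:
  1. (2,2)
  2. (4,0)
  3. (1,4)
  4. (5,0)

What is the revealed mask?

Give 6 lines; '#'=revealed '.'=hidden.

Answer: ......
....#.
###...
##....
###...
###...

Derivation:
Click 1 (2,2) count=1: revealed 1 new [(2,2)] -> total=1
Click 2 (4,0) count=0: revealed 10 new [(2,0) (2,1) (3,0) (3,1) (4,0) (4,1) (4,2) (5,0) (5,1) (5,2)] -> total=11
Click 3 (1,4) count=3: revealed 1 new [(1,4)] -> total=12
Click 4 (5,0) count=0: revealed 0 new [(none)] -> total=12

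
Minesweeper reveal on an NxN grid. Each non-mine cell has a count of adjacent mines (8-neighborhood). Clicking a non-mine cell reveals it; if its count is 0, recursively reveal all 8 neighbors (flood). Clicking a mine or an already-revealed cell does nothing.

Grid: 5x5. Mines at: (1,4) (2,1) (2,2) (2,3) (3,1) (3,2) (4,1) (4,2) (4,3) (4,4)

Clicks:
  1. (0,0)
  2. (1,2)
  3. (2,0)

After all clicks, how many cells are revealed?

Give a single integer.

Click 1 (0,0) count=0: revealed 8 new [(0,0) (0,1) (0,2) (0,3) (1,0) (1,1) (1,2) (1,3)] -> total=8
Click 2 (1,2) count=3: revealed 0 new [(none)] -> total=8
Click 3 (2,0) count=2: revealed 1 new [(2,0)] -> total=9

Answer: 9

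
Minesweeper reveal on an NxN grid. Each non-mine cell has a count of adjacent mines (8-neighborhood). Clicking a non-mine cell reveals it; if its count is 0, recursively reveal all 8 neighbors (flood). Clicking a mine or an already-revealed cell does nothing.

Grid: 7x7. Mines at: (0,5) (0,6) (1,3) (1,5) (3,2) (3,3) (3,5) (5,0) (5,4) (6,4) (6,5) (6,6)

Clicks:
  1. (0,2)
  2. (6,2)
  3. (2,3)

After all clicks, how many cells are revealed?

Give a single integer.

Click 1 (0,2) count=1: revealed 1 new [(0,2)] -> total=1
Click 2 (6,2) count=0: revealed 9 new [(4,1) (4,2) (4,3) (5,1) (5,2) (5,3) (6,1) (6,2) (6,3)] -> total=10
Click 3 (2,3) count=3: revealed 1 new [(2,3)] -> total=11

Answer: 11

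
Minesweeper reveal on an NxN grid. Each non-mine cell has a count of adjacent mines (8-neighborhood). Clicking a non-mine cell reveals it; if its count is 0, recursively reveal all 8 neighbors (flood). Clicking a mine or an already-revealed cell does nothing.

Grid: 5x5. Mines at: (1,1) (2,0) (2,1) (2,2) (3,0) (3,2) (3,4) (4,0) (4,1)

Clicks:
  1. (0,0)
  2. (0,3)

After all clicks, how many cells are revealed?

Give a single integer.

Click 1 (0,0) count=1: revealed 1 new [(0,0)] -> total=1
Click 2 (0,3) count=0: revealed 8 new [(0,2) (0,3) (0,4) (1,2) (1,3) (1,4) (2,3) (2,4)] -> total=9

Answer: 9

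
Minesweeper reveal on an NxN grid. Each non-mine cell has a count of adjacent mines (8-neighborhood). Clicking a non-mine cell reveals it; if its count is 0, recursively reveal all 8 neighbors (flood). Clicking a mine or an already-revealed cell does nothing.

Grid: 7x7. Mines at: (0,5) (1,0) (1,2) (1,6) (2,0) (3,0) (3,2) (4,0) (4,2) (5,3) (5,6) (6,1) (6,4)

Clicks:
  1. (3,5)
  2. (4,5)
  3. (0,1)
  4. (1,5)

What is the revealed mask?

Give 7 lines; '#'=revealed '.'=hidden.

Answer: .#.....
...###.
...####
...####
...####
.......
.......

Derivation:
Click 1 (3,5) count=0: revealed 15 new [(1,3) (1,4) (1,5) (2,3) (2,4) (2,5) (2,6) (3,3) (3,4) (3,5) (3,6) (4,3) (4,4) (4,5) (4,6)] -> total=15
Click 2 (4,5) count=1: revealed 0 new [(none)] -> total=15
Click 3 (0,1) count=2: revealed 1 new [(0,1)] -> total=16
Click 4 (1,5) count=2: revealed 0 new [(none)] -> total=16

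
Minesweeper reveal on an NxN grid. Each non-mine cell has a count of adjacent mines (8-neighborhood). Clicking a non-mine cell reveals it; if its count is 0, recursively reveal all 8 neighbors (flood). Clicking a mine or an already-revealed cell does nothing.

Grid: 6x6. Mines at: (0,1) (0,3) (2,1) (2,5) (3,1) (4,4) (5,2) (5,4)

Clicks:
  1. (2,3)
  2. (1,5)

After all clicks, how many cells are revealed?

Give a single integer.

Click 1 (2,3) count=0: revealed 9 new [(1,2) (1,3) (1,4) (2,2) (2,3) (2,4) (3,2) (3,3) (3,4)] -> total=9
Click 2 (1,5) count=1: revealed 1 new [(1,5)] -> total=10

Answer: 10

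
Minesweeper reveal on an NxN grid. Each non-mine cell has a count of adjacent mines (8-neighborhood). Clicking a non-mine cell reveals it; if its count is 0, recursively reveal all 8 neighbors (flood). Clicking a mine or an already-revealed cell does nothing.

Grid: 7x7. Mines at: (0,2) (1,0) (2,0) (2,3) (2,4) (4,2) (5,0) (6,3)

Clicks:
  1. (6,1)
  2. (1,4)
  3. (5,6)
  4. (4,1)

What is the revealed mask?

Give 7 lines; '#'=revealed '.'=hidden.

Answer: ...####
...####
.....##
...####
.#.####
...####
.#..###

Derivation:
Click 1 (6,1) count=1: revealed 1 new [(6,1)] -> total=1
Click 2 (1,4) count=2: revealed 1 new [(1,4)] -> total=2
Click 3 (5,6) count=0: revealed 24 new [(0,3) (0,4) (0,5) (0,6) (1,3) (1,5) (1,6) (2,5) (2,6) (3,3) (3,4) (3,5) (3,6) (4,3) (4,4) (4,5) (4,6) (5,3) (5,4) (5,5) (5,6) (6,4) (6,5) (6,6)] -> total=26
Click 4 (4,1) count=2: revealed 1 new [(4,1)] -> total=27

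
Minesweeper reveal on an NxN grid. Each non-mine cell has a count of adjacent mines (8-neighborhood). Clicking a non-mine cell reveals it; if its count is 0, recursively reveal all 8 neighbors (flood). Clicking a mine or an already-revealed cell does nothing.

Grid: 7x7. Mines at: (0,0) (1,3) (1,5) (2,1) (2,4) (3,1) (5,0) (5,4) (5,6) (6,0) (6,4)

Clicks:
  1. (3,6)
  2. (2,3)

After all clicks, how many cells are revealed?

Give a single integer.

Click 1 (3,6) count=0: revealed 6 new [(2,5) (2,6) (3,5) (3,6) (4,5) (4,6)] -> total=6
Click 2 (2,3) count=2: revealed 1 new [(2,3)] -> total=7

Answer: 7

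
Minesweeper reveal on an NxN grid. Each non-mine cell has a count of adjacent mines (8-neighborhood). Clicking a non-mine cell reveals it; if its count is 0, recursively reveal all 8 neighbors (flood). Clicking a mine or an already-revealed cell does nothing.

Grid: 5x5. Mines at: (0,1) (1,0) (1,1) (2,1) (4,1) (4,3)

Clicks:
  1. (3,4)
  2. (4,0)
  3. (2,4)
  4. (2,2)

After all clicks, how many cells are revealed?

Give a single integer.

Answer: 13

Derivation:
Click 1 (3,4) count=1: revealed 1 new [(3,4)] -> total=1
Click 2 (4,0) count=1: revealed 1 new [(4,0)] -> total=2
Click 3 (2,4) count=0: revealed 11 new [(0,2) (0,3) (0,4) (1,2) (1,3) (1,4) (2,2) (2,3) (2,4) (3,2) (3,3)] -> total=13
Click 4 (2,2) count=2: revealed 0 new [(none)] -> total=13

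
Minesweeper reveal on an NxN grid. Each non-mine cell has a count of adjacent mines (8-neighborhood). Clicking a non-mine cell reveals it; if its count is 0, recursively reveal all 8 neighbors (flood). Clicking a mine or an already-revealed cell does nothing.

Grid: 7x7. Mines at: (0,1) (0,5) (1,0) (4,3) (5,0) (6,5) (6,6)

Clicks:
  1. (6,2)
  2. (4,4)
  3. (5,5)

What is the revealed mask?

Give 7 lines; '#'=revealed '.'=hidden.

Answer: .......
.......
.......
.......
....#..
.#####.
.####..

Derivation:
Click 1 (6,2) count=0: revealed 8 new [(5,1) (5,2) (5,3) (5,4) (6,1) (6,2) (6,3) (6,4)] -> total=8
Click 2 (4,4) count=1: revealed 1 new [(4,4)] -> total=9
Click 3 (5,5) count=2: revealed 1 new [(5,5)] -> total=10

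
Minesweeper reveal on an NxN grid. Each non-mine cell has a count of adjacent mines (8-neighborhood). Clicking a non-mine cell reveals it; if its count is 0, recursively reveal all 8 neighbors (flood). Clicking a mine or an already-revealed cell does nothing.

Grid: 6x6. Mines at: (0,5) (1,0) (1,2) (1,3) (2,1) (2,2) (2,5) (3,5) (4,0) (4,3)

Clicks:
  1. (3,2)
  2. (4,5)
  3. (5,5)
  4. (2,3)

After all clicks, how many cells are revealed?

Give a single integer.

Click 1 (3,2) count=3: revealed 1 new [(3,2)] -> total=1
Click 2 (4,5) count=1: revealed 1 new [(4,5)] -> total=2
Click 3 (5,5) count=0: revealed 3 new [(4,4) (5,4) (5,5)] -> total=5
Click 4 (2,3) count=3: revealed 1 new [(2,3)] -> total=6

Answer: 6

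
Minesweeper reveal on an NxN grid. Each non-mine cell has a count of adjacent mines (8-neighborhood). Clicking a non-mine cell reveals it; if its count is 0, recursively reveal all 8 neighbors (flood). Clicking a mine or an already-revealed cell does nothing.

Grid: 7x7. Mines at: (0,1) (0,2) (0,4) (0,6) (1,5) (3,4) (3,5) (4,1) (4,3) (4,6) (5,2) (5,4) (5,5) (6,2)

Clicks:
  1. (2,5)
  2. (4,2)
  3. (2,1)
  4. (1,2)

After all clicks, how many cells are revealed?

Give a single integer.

Answer: 14

Derivation:
Click 1 (2,5) count=3: revealed 1 new [(2,5)] -> total=1
Click 2 (4,2) count=3: revealed 1 new [(4,2)] -> total=2
Click 3 (2,1) count=0: revealed 12 new [(1,0) (1,1) (1,2) (1,3) (2,0) (2,1) (2,2) (2,3) (3,0) (3,1) (3,2) (3,3)] -> total=14
Click 4 (1,2) count=2: revealed 0 new [(none)] -> total=14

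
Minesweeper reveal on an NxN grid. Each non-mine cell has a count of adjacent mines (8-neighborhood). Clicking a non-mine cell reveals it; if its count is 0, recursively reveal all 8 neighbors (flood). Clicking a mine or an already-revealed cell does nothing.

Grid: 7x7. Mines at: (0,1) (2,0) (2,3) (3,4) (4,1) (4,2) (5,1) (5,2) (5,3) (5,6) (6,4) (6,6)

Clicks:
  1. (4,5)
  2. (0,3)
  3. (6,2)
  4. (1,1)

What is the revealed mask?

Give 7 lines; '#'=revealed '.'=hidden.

Click 1 (4,5) count=2: revealed 1 new [(4,5)] -> total=1
Click 2 (0,3) count=0: revealed 16 new [(0,2) (0,3) (0,4) (0,5) (0,6) (1,2) (1,3) (1,4) (1,5) (1,6) (2,4) (2,5) (2,6) (3,5) (3,6) (4,6)] -> total=17
Click 3 (6,2) count=3: revealed 1 new [(6,2)] -> total=18
Click 4 (1,1) count=2: revealed 1 new [(1,1)] -> total=19

Answer: ..#####
.######
....###
.....##
.....##
.......
..#....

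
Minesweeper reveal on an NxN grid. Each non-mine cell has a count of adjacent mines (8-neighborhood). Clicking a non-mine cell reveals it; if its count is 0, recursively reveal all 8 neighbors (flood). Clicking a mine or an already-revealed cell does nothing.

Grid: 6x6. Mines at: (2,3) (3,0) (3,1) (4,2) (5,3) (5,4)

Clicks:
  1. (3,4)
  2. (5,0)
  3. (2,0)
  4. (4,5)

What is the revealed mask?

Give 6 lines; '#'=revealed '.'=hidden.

Click 1 (3,4) count=1: revealed 1 new [(3,4)] -> total=1
Click 2 (5,0) count=0: revealed 4 new [(4,0) (4,1) (5,0) (5,1)] -> total=5
Click 3 (2,0) count=2: revealed 1 new [(2,0)] -> total=6
Click 4 (4,5) count=1: revealed 1 new [(4,5)] -> total=7

Answer: ......
......
#.....
....#.
##...#
##....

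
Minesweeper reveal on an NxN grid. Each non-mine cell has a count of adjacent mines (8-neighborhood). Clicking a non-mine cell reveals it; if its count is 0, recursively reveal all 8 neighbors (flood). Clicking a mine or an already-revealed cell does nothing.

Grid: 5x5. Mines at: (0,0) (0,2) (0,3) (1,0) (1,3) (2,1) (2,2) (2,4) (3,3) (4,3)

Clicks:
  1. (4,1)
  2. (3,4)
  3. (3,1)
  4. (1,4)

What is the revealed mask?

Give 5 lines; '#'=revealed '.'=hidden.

Answer: .....
....#
.....
###.#
###..

Derivation:
Click 1 (4,1) count=0: revealed 6 new [(3,0) (3,1) (3,2) (4,0) (4,1) (4,2)] -> total=6
Click 2 (3,4) count=3: revealed 1 new [(3,4)] -> total=7
Click 3 (3,1) count=2: revealed 0 new [(none)] -> total=7
Click 4 (1,4) count=3: revealed 1 new [(1,4)] -> total=8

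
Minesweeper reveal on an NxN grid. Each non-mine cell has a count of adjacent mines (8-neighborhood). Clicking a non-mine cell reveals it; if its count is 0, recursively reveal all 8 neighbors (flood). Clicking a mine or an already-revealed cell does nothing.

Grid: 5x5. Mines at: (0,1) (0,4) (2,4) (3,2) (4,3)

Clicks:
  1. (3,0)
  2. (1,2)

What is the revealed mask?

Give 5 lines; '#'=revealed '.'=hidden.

Click 1 (3,0) count=0: revealed 8 new [(1,0) (1,1) (2,0) (2,1) (3,0) (3,1) (4,0) (4,1)] -> total=8
Click 2 (1,2) count=1: revealed 1 new [(1,2)] -> total=9

Answer: .....
###..
##...
##...
##...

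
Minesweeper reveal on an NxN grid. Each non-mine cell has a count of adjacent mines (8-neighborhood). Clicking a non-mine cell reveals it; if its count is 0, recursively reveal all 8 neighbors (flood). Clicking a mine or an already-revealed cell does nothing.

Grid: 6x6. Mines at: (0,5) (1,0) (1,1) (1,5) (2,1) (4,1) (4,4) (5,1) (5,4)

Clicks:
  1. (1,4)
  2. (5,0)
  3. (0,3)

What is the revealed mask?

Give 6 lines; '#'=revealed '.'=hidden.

Click 1 (1,4) count=2: revealed 1 new [(1,4)] -> total=1
Click 2 (5,0) count=2: revealed 1 new [(5,0)] -> total=2
Click 3 (0,3) count=0: revealed 11 new [(0,2) (0,3) (0,4) (1,2) (1,3) (2,2) (2,3) (2,4) (3,2) (3,3) (3,4)] -> total=13

Answer: ..###.
..###.
..###.
..###.
......
#.....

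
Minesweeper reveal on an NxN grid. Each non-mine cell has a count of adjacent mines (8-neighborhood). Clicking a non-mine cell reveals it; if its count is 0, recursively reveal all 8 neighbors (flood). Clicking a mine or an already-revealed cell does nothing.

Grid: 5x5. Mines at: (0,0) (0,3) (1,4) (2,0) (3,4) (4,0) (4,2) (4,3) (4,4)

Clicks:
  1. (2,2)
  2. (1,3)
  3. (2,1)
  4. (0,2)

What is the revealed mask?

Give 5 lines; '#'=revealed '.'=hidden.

Click 1 (2,2) count=0: revealed 9 new [(1,1) (1,2) (1,3) (2,1) (2,2) (2,3) (3,1) (3,2) (3,3)] -> total=9
Click 2 (1,3) count=2: revealed 0 new [(none)] -> total=9
Click 3 (2,1) count=1: revealed 0 new [(none)] -> total=9
Click 4 (0,2) count=1: revealed 1 new [(0,2)] -> total=10

Answer: ..#..
.###.
.###.
.###.
.....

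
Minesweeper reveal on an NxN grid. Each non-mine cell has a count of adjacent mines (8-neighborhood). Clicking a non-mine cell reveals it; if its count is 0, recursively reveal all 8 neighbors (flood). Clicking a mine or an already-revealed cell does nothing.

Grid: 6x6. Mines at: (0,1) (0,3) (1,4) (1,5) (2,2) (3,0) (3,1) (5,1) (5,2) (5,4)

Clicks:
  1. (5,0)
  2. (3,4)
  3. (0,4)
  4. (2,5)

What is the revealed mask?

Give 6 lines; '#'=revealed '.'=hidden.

Answer: ....#.
......
...###
...###
...###
#.....

Derivation:
Click 1 (5,0) count=1: revealed 1 new [(5,0)] -> total=1
Click 2 (3,4) count=0: revealed 9 new [(2,3) (2,4) (2,5) (3,3) (3,4) (3,5) (4,3) (4,4) (4,5)] -> total=10
Click 3 (0,4) count=3: revealed 1 new [(0,4)] -> total=11
Click 4 (2,5) count=2: revealed 0 new [(none)] -> total=11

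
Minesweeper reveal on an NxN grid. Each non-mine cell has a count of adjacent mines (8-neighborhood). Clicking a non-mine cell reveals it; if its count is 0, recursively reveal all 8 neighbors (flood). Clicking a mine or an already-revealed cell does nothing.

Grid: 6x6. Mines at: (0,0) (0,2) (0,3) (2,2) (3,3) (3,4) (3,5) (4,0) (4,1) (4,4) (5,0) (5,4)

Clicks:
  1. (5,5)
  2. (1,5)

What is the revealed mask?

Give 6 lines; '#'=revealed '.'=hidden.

Click 1 (5,5) count=2: revealed 1 new [(5,5)] -> total=1
Click 2 (1,5) count=0: revealed 6 new [(0,4) (0,5) (1,4) (1,5) (2,4) (2,5)] -> total=7

Answer: ....##
....##
....##
......
......
.....#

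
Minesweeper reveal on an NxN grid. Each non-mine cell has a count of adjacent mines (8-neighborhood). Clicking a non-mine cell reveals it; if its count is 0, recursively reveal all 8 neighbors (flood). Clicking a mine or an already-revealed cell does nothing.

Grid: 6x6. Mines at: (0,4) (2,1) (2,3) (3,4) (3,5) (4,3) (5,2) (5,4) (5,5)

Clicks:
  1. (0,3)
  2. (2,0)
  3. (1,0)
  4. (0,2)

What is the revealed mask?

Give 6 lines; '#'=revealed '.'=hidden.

Answer: ####..
####..
#.....
......
......
......

Derivation:
Click 1 (0,3) count=1: revealed 1 new [(0,3)] -> total=1
Click 2 (2,0) count=1: revealed 1 new [(2,0)] -> total=2
Click 3 (1,0) count=1: revealed 1 new [(1,0)] -> total=3
Click 4 (0,2) count=0: revealed 6 new [(0,0) (0,1) (0,2) (1,1) (1,2) (1,3)] -> total=9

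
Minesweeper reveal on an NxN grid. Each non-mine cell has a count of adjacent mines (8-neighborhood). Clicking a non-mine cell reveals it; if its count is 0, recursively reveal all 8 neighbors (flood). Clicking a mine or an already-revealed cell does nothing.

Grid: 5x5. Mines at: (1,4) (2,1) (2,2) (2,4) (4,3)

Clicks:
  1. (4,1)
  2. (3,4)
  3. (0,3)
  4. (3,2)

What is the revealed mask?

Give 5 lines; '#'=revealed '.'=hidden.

Answer: ...#.
.....
.....
###.#
###..

Derivation:
Click 1 (4,1) count=0: revealed 6 new [(3,0) (3,1) (3,2) (4,0) (4,1) (4,2)] -> total=6
Click 2 (3,4) count=2: revealed 1 new [(3,4)] -> total=7
Click 3 (0,3) count=1: revealed 1 new [(0,3)] -> total=8
Click 4 (3,2) count=3: revealed 0 new [(none)] -> total=8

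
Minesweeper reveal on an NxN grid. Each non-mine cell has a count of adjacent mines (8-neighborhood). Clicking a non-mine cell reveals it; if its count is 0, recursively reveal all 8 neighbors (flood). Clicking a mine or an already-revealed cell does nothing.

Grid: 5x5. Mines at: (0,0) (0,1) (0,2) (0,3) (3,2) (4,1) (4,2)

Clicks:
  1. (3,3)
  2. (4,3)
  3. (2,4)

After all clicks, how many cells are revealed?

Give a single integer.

Answer: 8

Derivation:
Click 1 (3,3) count=2: revealed 1 new [(3,3)] -> total=1
Click 2 (4,3) count=2: revealed 1 new [(4,3)] -> total=2
Click 3 (2,4) count=0: revealed 6 new [(1,3) (1,4) (2,3) (2,4) (3,4) (4,4)] -> total=8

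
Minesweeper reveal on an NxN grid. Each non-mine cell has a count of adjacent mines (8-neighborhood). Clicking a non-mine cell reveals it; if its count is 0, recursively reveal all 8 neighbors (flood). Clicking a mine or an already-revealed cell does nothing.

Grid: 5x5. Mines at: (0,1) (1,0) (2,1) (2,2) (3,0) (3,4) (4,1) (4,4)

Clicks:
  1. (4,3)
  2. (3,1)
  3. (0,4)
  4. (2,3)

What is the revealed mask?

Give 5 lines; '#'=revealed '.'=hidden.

Answer: ..###
..###
...##
.#...
...#.

Derivation:
Click 1 (4,3) count=2: revealed 1 new [(4,3)] -> total=1
Click 2 (3,1) count=4: revealed 1 new [(3,1)] -> total=2
Click 3 (0,4) count=0: revealed 8 new [(0,2) (0,3) (0,4) (1,2) (1,3) (1,4) (2,3) (2,4)] -> total=10
Click 4 (2,3) count=2: revealed 0 new [(none)] -> total=10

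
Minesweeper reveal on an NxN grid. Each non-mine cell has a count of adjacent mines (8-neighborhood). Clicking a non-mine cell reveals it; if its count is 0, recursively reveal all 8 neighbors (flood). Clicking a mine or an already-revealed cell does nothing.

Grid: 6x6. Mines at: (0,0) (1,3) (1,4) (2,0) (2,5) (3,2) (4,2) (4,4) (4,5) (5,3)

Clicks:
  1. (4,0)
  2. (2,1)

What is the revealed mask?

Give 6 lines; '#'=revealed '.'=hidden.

Answer: ......
......
.#....
##....
##....
##....

Derivation:
Click 1 (4,0) count=0: revealed 6 new [(3,0) (3,1) (4,0) (4,1) (5,0) (5,1)] -> total=6
Click 2 (2,1) count=2: revealed 1 new [(2,1)] -> total=7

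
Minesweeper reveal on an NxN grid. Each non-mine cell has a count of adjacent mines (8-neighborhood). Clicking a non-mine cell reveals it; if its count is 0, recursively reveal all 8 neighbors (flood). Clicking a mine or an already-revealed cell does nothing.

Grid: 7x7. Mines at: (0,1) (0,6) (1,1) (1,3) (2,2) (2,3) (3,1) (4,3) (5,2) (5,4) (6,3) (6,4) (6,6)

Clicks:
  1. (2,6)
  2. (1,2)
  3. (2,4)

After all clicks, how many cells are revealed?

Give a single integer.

Answer: 15

Derivation:
Click 1 (2,6) count=0: revealed 14 new [(1,4) (1,5) (1,6) (2,4) (2,5) (2,6) (3,4) (3,5) (3,6) (4,4) (4,5) (4,6) (5,5) (5,6)] -> total=14
Click 2 (1,2) count=5: revealed 1 new [(1,2)] -> total=15
Click 3 (2,4) count=2: revealed 0 new [(none)] -> total=15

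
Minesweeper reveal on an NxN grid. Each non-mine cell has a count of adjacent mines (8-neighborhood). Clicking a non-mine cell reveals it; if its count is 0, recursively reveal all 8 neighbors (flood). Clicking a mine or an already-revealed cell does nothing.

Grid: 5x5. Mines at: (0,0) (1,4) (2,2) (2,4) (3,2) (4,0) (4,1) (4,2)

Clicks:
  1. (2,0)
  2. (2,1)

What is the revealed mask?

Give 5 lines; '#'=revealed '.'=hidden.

Click 1 (2,0) count=0: revealed 6 new [(1,0) (1,1) (2,0) (2,1) (3,0) (3,1)] -> total=6
Click 2 (2,1) count=2: revealed 0 new [(none)] -> total=6

Answer: .....
##...
##...
##...
.....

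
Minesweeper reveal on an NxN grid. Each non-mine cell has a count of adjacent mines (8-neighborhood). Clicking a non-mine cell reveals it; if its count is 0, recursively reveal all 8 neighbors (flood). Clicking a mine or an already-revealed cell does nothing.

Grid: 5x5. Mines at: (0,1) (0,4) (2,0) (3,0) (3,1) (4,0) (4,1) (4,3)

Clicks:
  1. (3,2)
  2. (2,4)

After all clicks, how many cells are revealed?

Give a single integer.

Click 1 (3,2) count=3: revealed 1 new [(3,2)] -> total=1
Click 2 (2,4) count=0: revealed 8 new [(1,2) (1,3) (1,4) (2,2) (2,3) (2,4) (3,3) (3,4)] -> total=9

Answer: 9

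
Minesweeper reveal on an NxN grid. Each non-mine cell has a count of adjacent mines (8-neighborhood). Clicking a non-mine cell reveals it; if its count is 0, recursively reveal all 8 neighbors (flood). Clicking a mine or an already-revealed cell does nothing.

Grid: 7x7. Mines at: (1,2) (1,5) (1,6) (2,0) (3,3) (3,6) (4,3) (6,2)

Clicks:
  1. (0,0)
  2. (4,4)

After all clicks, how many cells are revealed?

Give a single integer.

Click 1 (0,0) count=0: revealed 4 new [(0,0) (0,1) (1,0) (1,1)] -> total=4
Click 2 (4,4) count=2: revealed 1 new [(4,4)] -> total=5

Answer: 5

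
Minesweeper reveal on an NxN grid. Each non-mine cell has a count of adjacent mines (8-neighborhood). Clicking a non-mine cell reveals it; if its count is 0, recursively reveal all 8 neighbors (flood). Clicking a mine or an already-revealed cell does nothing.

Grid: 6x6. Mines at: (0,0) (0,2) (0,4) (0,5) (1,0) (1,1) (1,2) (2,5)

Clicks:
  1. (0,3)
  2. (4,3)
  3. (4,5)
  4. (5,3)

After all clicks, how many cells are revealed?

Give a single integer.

Answer: 24

Derivation:
Click 1 (0,3) count=3: revealed 1 new [(0,3)] -> total=1
Click 2 (4,3) count=0: revealed 23 new [(2,0) (2,1) (2,2) (2,3) (2,4) (3,0) (3,1) (3,2) (3,3) (3,4) (3,5) (4,0) (4,1) (4,2) (4,3) (4,4) (4,5) (5,0) (5,1) (5,2) (5,3) (5,4) (5,5)] -> total=24
Click 3 (4,5) count=0: revealed 0 new [(none)] -> total=24
Click 4 (5,3) count=0: revealed 0 new [(none)] -> total=24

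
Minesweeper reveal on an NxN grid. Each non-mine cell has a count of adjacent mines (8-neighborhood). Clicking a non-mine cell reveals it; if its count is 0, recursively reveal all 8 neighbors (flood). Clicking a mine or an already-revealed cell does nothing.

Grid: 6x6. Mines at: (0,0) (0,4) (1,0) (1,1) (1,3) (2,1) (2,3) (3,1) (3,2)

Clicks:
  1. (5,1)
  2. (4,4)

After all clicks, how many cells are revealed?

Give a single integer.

Click 1 (5,1) count=0: revealed 19 new [(1,4) (1,5) (2,4) (2,5) (3,3) (3,4) (3,5) (4,0) (4,1) (4,2) (4,3) (4,4) (4,5) (5,0) (5,1) (5,2) (5,3) (5,4) (5,5)] -> total=19
Click 2 (4,4) count=0: revealed 0 new [(none)] -> total=19

Answer: 19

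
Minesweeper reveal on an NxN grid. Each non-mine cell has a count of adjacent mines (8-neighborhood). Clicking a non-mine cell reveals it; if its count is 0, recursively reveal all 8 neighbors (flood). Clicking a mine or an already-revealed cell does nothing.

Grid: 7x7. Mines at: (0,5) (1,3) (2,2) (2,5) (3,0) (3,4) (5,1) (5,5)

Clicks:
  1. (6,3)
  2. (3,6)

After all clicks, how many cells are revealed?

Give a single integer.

Click 1 (6,3) count=0: revealed 9 new [(4,2) (4,3) (4,4) (5,2) (5,3) (5,4) (6,2) (6,3) (6,4)] -> total=9
Click 2 (3,6) count=1: revealed 1 new [(3,6)] -> total=10

Answer: 10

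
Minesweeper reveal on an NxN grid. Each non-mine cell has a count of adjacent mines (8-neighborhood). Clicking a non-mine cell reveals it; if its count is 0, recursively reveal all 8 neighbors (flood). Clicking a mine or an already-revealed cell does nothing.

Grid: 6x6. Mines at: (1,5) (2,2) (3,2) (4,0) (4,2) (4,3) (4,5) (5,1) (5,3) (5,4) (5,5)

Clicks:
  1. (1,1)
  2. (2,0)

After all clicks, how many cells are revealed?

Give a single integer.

Click 1 (1,1) count=1: revealed 1 new [(1,1)] -> total=1
Click 2 (2,0) count=0: revealed 13 new [(0,0) (0,1) (0,2) (0,3) (0,4) (1,0) (1,2) (1,3) (1,4) (2,0) (2,1) (3,0) (3,1)] -> total=14

Answer: 14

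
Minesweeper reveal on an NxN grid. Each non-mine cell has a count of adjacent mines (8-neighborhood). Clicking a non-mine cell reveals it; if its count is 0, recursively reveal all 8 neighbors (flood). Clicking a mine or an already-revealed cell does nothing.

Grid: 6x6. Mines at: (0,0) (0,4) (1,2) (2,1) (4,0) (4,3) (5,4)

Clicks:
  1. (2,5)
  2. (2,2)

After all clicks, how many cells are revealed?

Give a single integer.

Click 1 (2,5) count=0: revealed 11 new [(1,3) (1,4) (1,5) (2,3) (2,4) (2,5) (3,3) (3,4) (3,5) (4,4) (4,5)] -> total=11
Click 2 (2,2) count=2: revealed 1 new [(2,2)] -> total=12

Answer: 12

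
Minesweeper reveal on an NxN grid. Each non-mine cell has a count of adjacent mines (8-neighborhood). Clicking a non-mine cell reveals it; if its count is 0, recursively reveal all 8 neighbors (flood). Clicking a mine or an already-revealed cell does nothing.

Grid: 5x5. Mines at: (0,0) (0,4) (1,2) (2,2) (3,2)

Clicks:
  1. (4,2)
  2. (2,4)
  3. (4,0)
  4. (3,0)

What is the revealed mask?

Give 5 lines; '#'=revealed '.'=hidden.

Answer: .....
##.##
##.##
##.##
#####

Derivation:
Click 1 (4,2) count=1: revealed 1 new [(4,2)] -> total=1
Click 2 (2,4) count=0: revealed 8 new [(1,3) (1,4) (2,3) (2,4) (3,3) (3,4) (4,3) (4,4)] -> total=9
Click 3 (4,0) count=0: revealed 8 new [(1,0) (1,1) (2,0) (2,1) (3,0) (3,1) (4,0) (4,1)] -> total=17
Click 4 (3,0) count=0: revealed 0 new [(none)] -> total=17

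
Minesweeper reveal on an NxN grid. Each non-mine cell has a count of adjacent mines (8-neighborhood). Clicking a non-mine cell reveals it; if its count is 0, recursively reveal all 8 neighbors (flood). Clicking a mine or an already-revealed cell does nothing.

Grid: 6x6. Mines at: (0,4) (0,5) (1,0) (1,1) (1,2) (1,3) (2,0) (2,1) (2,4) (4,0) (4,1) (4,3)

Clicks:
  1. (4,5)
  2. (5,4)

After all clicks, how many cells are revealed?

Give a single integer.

Click 1 (4,5) count=0: revealed 6 new [(3,4) (3,5) (4,4) (4,5) (5,4) (5,5)] -> total=6
Click 2 (5,4) count=1: revealed 0 new [(none)] -> total=6

Answer: 6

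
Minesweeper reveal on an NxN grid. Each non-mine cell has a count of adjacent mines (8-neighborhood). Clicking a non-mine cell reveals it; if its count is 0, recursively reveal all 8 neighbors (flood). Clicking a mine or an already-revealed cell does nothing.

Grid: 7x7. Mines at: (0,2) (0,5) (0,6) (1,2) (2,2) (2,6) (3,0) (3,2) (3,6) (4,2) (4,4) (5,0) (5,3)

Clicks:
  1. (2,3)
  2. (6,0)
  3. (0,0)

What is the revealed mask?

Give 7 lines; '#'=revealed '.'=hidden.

Click 1 (2,3) count=3: revealed 1 new [(2,3)] -> total=1
Click 2 (6,0) count=1: revealed 1 new [(6,0)] -> total=2
Click 3 (0,0) count=0: revealed 6 new [(0,0) (0,1) (1,0) (1,1) (2,0) (2,1)] -> total=8

Answer: ##.....
##.....
##.#...
.......
.......
.......
#......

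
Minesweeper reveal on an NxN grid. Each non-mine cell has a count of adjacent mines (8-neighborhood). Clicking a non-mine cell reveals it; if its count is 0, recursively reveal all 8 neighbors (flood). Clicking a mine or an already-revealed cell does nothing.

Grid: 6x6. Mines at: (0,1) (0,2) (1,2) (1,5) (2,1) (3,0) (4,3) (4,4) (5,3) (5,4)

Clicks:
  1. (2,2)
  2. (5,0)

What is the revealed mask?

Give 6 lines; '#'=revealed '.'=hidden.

Click 1 (2,2) count=2: revealed 1 new [(2,2)] -> total=1
Click 2 (5,0) count=0: revealed 6 new [(4,0) (4,1) (4,2) (5,0) (5,1) (5,2)] -> total=7

Answer: ......
......
..#...
......
###...
###...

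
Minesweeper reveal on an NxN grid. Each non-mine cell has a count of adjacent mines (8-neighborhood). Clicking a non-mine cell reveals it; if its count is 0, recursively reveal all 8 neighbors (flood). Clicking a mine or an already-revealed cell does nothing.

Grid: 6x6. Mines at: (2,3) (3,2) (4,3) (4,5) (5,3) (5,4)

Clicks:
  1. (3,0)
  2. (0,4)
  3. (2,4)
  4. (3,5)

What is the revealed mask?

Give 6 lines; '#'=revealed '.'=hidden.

Answer: ######
######
###.##
##..##
###...
###...

Derivation:
Click 1 (3,0) count=0: revealed 27 new [(0,0) (0,1) (0,2) (0,3) (0,4) (0,5) (1,0) (1,1) (1,2) (1,3) (1,4) (1,5) (2,0) (2,1) (2,2) (2,4) (2,5) (3,0) (3,1) (3,4) (3,5) (4,0) (4,1) (4,2) (5,0) (5,1) (5,2)] -> total=27
Click 2 (0,4) count=0: revealed 0 new [(none)] -> total=27
Click 3 (2,4) count=1: revealed 0 new [(none)] -> total=27
Click 4 (3,5) count=1: revealed 0 new [(none)] -> total=27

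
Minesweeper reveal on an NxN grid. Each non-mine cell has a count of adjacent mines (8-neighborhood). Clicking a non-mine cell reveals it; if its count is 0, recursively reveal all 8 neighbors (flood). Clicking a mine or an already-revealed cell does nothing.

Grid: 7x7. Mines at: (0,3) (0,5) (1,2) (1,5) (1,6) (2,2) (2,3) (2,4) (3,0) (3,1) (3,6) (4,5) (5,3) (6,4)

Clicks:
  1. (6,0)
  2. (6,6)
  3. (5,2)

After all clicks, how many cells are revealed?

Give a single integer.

Click 1 (6,0) count=0: revealed 9 new [(4,0) (4,1) (4,2) (5,0) (5,1) (5,2) (6,0) (6,1) (6,2)] -> total=9
Click 2 (6,6) count=0: revealed 4 new [(5,5) (5,6) (6,5) (6,6)] -> total=13
Click 3 (5,2) count=1: revealed 0 new [(none)] -> total=13

Answer: 13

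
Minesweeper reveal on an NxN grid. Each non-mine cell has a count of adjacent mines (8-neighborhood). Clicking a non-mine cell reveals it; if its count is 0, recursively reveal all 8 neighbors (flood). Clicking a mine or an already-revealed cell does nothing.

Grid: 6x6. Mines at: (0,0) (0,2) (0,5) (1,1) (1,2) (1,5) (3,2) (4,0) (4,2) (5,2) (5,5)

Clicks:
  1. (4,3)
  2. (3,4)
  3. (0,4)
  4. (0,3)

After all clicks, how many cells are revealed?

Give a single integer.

Answer: 11

Derivation:
Click 1 (4,3) count=3: revealed 1 new [(4,3)] -> total=1
Click 2 (3,4) count=0: revealed 8 new [(2,3) (2,4) (2,5) (3,3) (3,4) (3,5) (4,4) (4,5)] -> total=9
Click 3 (0,4) count=2: revealed 1 new [(0,4)] -> total=10
Click 4 (0,3) count=2: revealed 1 new [(0,3)] -> total=11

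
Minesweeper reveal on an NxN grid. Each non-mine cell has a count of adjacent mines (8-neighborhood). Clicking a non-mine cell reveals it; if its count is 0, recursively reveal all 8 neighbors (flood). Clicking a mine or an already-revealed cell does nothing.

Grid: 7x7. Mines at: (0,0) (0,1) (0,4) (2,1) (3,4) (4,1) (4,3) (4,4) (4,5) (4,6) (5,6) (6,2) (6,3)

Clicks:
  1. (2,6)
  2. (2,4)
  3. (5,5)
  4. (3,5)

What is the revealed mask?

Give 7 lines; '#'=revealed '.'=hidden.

Click 1 (2,6) count=0: revealed 8 new [(0,5) (0,6) (1,5) (1,6) (2,5) (2,6) (3,5) (3,6)] -> total=8
Click 2 (2,4) count=1: revealed 1 new [(2,4)] -> total=9
Click 3 (5,5) count=4: revealed 1 new [(5,5)] -> total=10
Click 4 (3,5) count=4: revealed 0 new [(none)] -> total=10

Answer: .....##
.....##
....###
.....##
.......
.....#.
.......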